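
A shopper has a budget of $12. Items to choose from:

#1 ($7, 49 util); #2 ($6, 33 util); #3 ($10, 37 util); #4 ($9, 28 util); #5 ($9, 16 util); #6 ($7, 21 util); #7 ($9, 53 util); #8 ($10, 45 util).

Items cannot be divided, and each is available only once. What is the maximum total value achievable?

Check high-value combinations within $12:
- #7: cost 9, value 53
- #1: cost 7, value 49
- #8: cost 10, value 45
- #3: cost 10, value 37
Best: 53 util.

53 util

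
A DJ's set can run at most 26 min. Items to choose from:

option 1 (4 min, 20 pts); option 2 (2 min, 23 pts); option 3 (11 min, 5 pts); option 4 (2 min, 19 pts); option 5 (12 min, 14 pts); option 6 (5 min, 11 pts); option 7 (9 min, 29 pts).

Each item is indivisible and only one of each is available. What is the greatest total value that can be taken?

102 pts

Check high-value combinations within 26 min:
- option 1+option 2+option 4+option 6+option 7: duration 4+2+2+5+9=22, value 20+23+19+11+29=102
- option 1+option 2+option 4+option 7: duration 4+2+2+9=17, value 20+23+19+29=91
- option 1+option 2+option 4+option 5+option 6: duration 4+2+2+12+5=25, value 20+23+19+14+11=87
Best: 102 pts.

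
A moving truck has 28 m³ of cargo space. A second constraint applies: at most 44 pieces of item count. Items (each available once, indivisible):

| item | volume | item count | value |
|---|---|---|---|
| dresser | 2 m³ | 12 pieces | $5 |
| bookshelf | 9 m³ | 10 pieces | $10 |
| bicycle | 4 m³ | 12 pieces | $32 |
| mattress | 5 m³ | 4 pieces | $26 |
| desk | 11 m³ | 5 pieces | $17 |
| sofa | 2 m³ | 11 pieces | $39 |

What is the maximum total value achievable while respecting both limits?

$119

Feasible sets respecting both limits:
- dresser+bicycle+mattress+desk+sofa: volume 24, item count 44, value 119
- bicycle+mattress+desk+sofa: volume 22, item count 32, value 114
- bookshelf+bicycle+mattress+sofa: volume 20, item count 37, value 107
- dresser+bicycle+mattress+sofa: volume 13, item count 39, value 102
Best: $119.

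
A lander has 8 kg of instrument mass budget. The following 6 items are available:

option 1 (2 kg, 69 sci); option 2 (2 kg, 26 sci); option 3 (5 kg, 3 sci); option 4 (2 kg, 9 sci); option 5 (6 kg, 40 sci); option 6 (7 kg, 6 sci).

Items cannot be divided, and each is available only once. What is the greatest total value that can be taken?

Check high-value combinations within 8 kg:
- option 1+option 5: mass 2+6=8, value 69+40=109
- option 1+option 2+option 4: mass 2+2+2=6, value 69+26+9=104
- option 1+option 2: mass 2+2=4, value 69+26=95
Best: 109 sci.

109 sci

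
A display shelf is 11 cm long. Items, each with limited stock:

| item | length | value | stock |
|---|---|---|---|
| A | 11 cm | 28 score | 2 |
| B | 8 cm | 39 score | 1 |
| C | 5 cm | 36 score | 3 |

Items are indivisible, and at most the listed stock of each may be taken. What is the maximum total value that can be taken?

72 score

Best selections within length 11 and stock limits:
- 2×C: length 10, value 72
- 1×B: length 8, value 39
Best: 72 score.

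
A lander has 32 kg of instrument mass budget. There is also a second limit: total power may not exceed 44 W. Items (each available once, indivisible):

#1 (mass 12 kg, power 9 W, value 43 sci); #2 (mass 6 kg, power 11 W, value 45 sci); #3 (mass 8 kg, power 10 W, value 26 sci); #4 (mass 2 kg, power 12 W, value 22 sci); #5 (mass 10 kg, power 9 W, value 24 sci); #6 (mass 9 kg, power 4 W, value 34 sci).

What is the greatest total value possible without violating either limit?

144 sci

Feasible sets respecting both limits:
- #1+#2+#4+#6: mass 29, power 36, value 144
- #1+#2+#3+#4: mass 28, power 42, value 136
- #1+#2+#4+#5: mass 30, power 41, value 134
Best: 144 sci.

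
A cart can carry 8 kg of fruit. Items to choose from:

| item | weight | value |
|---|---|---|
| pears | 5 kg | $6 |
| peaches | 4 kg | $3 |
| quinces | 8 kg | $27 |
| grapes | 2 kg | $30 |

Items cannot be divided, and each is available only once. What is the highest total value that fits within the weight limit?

$36

Check high-value combinations within 8 kg:
- pears+grapes: weight 5+2=7, value 6+30=36
- peaches+grapes: weight 4+2=6, value 3+30=33
- grapes: weight 2, value 30
- quinces: weight 8, value 27
Best: $36.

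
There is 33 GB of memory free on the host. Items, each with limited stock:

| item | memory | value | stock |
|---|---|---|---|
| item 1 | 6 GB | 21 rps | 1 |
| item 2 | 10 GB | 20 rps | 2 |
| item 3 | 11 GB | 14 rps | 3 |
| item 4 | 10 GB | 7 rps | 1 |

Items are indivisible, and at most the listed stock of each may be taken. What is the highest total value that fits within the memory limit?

61 rps

Best selections within memory 33 and stock limits:
- 1×item 1 + 2×item 2: memory 26, value 61
- 1×item 1 + 1×item 2 + 1×item 3: memory 27, value 55
- 2×item 2 + 1×item 3: memory 31, value 54
- 1×item 1 + 2×item 3: memory 28, value 49
Best: 61 rps.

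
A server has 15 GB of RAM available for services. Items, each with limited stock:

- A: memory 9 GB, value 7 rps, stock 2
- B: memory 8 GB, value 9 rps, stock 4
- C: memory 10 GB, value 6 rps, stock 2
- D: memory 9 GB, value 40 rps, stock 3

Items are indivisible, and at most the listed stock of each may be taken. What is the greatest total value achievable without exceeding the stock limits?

40 rps

Top feasible selections:
- 1×D: memory 9, value 40
- 1×B: memory 8, value 9
Best: 40 rps.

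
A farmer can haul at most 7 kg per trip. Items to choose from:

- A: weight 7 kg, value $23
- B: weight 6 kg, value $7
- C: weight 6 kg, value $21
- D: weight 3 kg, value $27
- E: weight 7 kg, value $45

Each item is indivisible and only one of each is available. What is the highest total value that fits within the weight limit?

$45

Check high-value combinations within 7 kg:
- E: weight 7, value 45
- D: weight 3, value 27
- A: weight 7, value 23
- C: weight 6, value 21
- B: weight 6, value 7
Best: $45.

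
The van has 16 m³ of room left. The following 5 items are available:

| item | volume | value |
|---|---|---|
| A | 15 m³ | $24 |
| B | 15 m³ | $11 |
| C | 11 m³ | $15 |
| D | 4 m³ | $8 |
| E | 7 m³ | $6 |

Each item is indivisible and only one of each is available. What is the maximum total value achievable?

Check high-value combinations within 16 m³:
- A: volume 15, value 24
- C+D: volume 11+4=15, value 15+8=23
- C: volume 11, value 15
- D+E: volume 4+7=11, value 8+6=14
Best: $24.

$24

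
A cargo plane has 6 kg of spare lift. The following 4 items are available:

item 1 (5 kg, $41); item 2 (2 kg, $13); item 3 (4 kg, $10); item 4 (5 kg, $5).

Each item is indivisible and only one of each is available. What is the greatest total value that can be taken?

Check high-value combinations within 6 kg:
- item 1: weight 5, value 41
- item 2+item 3: weight 2+4=6, value 13+10=23
- item 2: weight 2, value 13
Best: $41.

$41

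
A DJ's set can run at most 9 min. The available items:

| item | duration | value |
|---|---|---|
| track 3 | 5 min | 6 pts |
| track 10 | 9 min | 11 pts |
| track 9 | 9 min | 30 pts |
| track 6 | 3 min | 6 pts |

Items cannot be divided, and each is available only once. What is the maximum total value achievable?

30 pts

Check high-value combinations within 9 min:
- track 9: duration 9, value 30
- track 3+track 6: duration 5+3=8, value 6+6=12
- track 10: duration 9, value 11
- track 6: duration 3, value 6
Best: 30 pts.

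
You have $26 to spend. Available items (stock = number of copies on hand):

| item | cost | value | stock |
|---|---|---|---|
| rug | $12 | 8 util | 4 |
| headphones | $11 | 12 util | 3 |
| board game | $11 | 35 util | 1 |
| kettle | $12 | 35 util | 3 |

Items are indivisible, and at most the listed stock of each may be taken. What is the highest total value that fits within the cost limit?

70 util

Top feasible selections:
- 1×board game + 1×kettle: cost 23, value 70
- 2×kettle: cost 24, value 70
- 1×headphones + 1×board game: cost 22, value 47
Best: 70 util.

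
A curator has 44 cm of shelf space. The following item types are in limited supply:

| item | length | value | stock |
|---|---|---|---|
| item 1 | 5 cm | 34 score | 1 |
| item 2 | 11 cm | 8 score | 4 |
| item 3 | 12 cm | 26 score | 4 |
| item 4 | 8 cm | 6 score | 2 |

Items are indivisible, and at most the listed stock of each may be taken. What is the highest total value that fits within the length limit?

112 score

Best selections within length 44 and stock limits:
- 1×item 1 + 3×item 3: length 41, value 112
- 1×item 1 + 1×item 2 + 2×item 3: length 40, value 94
- 1×item 1 + 2×item 3 + 1×item 4: length 37, value 92
- 1×item 1 + 2×item 3: length 29, value 86
Best: 112 score.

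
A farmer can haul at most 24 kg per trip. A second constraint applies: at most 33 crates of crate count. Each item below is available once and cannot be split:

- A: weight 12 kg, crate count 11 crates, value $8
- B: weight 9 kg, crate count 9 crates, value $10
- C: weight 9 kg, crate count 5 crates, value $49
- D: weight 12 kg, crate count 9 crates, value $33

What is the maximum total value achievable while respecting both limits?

Feasible sets respecting both limits:
- C+D: weight 21, crate count 14, value 82
- B+C: weight 18, crate count 14, value 59
- A+C: weight 21, crate count 16, value 57
- C: weight 9, crate count 5, value 49
Best: $82.

$82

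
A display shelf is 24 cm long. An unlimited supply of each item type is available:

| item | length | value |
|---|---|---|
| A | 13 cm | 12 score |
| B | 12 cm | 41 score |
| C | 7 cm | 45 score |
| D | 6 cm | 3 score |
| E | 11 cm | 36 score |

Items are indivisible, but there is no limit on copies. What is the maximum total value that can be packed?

135 score

Best value-per-unit is C at 45/7, and filling with it alone uses length 3×7=21. No mix of the others beats 3×45 = 135.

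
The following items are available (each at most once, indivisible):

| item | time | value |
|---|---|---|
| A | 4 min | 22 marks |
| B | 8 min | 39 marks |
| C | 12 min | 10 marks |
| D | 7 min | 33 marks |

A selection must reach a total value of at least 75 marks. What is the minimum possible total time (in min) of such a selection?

Subsets with value ≥ 75, sorted by total time:
- A+B+D: time 19, value 94
- B+C+D: time 27, value 82
- A+B+C+D: time 31, value 104
Minimum time: 19 min.

19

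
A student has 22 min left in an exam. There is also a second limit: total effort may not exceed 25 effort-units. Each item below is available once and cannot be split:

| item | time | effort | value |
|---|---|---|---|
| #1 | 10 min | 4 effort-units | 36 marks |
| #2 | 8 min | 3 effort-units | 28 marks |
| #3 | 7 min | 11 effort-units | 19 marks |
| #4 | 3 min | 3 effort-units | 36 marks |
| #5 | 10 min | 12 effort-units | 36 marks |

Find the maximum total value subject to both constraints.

100 marks

Feasible sets respecting both limits:
- #1+#2+#4: time 21, effort 10, value 100
- #2+#4+#5: time 21, effort 18, value 100
- #1+#3+#4: time 20, effort 18, value 91
- #2+#3+#4: time 18, effort 17, value 83
Best: 100 marks.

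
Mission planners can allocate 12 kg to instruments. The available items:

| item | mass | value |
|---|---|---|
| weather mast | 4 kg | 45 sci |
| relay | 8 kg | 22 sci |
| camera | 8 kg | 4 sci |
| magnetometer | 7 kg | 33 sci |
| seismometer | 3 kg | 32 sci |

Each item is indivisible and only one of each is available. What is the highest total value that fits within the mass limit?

Check high-value combinations within 12 kg:
- weather mast+magnetometer: mass 4+7=11, value 45+33=78
- weather mast+seismometer: mass 4+3=7, value 45+32=77
- weather mast+relay: mass 4+8=12, value 45+22=67
Best: 78 sci.

78 sci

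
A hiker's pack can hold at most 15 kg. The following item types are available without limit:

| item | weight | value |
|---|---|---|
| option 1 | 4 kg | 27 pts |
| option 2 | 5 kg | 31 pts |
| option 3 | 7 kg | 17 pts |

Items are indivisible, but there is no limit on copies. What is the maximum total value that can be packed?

Best value-per-unit is option 1 at 27/4; filling with it alone gives 3×27 = 81.
Optimal mix: 3×option 2 → weight 15, value 93.

93 pts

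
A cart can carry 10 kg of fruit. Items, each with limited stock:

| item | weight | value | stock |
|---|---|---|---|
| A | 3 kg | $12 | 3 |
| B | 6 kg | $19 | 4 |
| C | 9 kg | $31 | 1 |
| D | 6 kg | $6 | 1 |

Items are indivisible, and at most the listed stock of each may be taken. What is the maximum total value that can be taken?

$36

Top feasible selections:
- 3×A: weight 9, value 36
- 1×C: weight 9, value 31
Best: $36.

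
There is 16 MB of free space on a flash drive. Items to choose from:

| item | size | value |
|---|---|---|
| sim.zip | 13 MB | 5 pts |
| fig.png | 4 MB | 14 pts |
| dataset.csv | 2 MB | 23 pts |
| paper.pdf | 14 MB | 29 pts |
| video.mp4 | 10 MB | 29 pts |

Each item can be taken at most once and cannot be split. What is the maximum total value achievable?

66 pts

Check high-value combinations within 16 MB:
- fig.png+dataset.csv+video.mp4: size 4+2+10=16, value 14+23+29=66
- dataset.csv+video.mp4: size 2+10=12, value 23+29=52
- dataset.csv+paper.pdf: size 2+14=16, value 23+29=52
- fig.png+video.mp4: size 4+10=14, value 14+29=43
- fig.png+dataset.csv: size 4+2=6, value 14+23=37
Best: 66 pts.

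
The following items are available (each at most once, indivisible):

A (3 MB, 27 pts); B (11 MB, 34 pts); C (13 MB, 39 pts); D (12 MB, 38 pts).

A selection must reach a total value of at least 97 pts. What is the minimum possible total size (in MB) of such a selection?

26

Subsets with value ≥ 97, sorted by total size:
- A+B+D: size 26, value 99
- A+B+C: size 27, value 100
- A+C+D: size 28, value 104
- B+C+D: size 36, value 111
Minimum size: 26 MB.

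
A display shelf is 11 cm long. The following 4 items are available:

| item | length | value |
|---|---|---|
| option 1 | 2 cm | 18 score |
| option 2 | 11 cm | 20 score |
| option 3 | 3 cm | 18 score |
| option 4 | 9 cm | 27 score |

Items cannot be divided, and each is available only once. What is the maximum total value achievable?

Check high-value combinations within 11 cm:
- option 1+option 4: length 2+9=11, value 18+27=45
- option 1+option 3: length 2+3=5, value 18+18=36
- option 4: length 9, value 27
Best: 45 score.

45 score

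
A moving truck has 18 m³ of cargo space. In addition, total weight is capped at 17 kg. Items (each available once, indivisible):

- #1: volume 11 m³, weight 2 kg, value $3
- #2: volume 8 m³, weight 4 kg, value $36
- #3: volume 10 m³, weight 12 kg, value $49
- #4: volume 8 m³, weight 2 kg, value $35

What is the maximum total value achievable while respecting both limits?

Feasible sets respecting both limits:
- #2+#3: volume 18, weight 16, value 85
- #3+#4: volume 18, weight 14, value 84
- #2+#4: volume 16, weight 6, value 71
Best: $85.

$85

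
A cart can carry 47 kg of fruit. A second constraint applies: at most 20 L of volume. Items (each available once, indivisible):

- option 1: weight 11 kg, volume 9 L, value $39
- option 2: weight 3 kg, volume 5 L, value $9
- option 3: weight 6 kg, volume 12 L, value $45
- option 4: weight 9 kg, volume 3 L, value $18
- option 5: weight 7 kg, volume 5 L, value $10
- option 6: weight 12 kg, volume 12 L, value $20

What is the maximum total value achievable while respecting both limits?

Feasible sets respecting both limits:
- option 3+option 4+option 5: weight 22, volume 20, value 73
- option 2+option 3+option 4: weight 18, volume 20, value 72
- option 1+option 4+option 5: weight 27, volume 17, value 67
- option 1+option 2+option 4: weight 23, volume 17, value 66
Best: $73.

$73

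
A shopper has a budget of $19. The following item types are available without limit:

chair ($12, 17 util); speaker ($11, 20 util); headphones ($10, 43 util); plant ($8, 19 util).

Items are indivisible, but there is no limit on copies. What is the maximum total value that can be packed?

Best value-per-unit is headphones at 43/10; filling with it alone gives 1×43 = 43.
Optimal mix: 1×headphones + 1×plant → cost 18, value 62.

62 util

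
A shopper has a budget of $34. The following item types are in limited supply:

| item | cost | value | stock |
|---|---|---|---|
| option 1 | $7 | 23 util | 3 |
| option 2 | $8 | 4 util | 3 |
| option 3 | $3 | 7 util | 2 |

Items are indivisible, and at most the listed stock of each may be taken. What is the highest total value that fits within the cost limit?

Best selections within cost 34 and stock limits:
- 3×option 1 + 2×option 3: cost 27, value 83
- 3×option 1 + 1×option 2 + 1×option 3: cost 32, value 80
- 3×option 1 + 1×option 3: cost 24, value 76
Best: 83 util.

83 util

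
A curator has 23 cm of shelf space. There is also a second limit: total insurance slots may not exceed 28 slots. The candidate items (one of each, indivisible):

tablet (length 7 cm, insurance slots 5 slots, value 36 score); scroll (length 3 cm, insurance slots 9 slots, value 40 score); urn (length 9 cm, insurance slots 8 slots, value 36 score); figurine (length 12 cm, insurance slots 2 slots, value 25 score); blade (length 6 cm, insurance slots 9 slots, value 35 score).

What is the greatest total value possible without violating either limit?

112 score

Feasible sets respecting both limits:
- tablet+scroll+urn: length 19, insurance slots 22, value 112
- tablet+scroll+blade: length 16, insurance slots 23, value 111
- scroll+urn+blade: length 18, insurance slots 26, value 111
- tablet+urn+blade: length 22, insurance slots 22, value 107
Best: 112 score.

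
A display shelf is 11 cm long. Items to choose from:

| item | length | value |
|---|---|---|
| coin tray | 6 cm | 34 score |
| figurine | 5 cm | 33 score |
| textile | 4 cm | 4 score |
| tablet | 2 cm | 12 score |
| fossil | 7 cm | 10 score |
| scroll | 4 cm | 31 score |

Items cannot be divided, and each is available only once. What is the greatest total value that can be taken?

Check high-value combinations within 11 cm:
- figurine+tablet+scroll: length 5+2+4=11, value 33+12+31=76
- coin tray+figurine: length 6+5=11, value 34+33=67
- coin tray+scroll: length 6+4=10, value 34+31=65
- figurine+scroll: length 5+4=9, value 33+31=64
Best: 76 score.

76 score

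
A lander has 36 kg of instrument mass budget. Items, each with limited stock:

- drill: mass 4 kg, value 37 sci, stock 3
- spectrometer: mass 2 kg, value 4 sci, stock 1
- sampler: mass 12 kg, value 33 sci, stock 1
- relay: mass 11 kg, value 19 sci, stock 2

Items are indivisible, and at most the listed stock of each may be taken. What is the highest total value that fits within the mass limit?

163 sci

Top feasible selections:
- 3×drill + 1×sampler + 1×relay: mass 35, value 163
- 3×drill + 1×spectrometer + 2×relay: mass 36, value 153
- 3×drill + 2×relay: mass 34, value 149
Best: 163 sci.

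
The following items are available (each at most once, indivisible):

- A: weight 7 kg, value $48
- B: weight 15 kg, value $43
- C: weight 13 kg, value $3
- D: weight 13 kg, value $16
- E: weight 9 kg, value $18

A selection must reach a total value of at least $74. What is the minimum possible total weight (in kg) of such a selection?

Subsets with value ≥ 74, sorted by total weight:
- A+B: weight 22, value 91
- A+D+E: weight 29, value 82
Minimum weight: 22 kg.

22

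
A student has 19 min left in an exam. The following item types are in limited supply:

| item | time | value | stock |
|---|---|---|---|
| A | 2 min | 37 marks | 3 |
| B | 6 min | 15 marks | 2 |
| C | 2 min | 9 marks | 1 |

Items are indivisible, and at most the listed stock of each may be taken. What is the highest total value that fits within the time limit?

141 marks

Best selections within time 19 and stock limits:
- 3×A + 2×B: time 18, value 141
- 3×A + 1×B + 1×C: time 14, value 135
- 3×A + 1×B: time 12, value 126
- 3×A + 1×C: time 8, value 120
Best: 141 marks.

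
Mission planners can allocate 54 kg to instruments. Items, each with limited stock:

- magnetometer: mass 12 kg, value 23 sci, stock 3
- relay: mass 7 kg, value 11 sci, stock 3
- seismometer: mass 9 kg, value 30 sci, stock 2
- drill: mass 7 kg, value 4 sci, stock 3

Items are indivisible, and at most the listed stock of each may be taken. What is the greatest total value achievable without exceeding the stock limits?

Best selections within mass 54 and stock limits:
- 3×magnetometer + 2×seismometer: mass 54, value 129
- 2×magnetometer + 1×relay + 2×seismometer: mass 49, value 117
- 1×magnetometer + 3×relay + 2×seismometer: mass 51, value 116
Best: 129 sci.

129 sci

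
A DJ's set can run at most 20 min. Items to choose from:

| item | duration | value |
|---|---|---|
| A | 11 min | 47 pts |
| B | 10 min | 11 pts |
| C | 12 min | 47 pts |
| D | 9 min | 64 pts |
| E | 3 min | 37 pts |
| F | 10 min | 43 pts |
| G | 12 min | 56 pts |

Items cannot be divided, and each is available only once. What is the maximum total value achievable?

Check high-value combinations within 20 min:
- A+D: duration 11+9=20, value 47+64=111
- D+F: duration 9+10=19, value 64+43=107
- D+E: duration 9+3=12, value 64+37=101
Best: 111 pts.

111 pts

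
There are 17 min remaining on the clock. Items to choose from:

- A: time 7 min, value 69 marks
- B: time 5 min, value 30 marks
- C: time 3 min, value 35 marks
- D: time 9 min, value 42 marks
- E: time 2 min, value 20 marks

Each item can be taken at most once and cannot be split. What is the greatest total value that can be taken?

Check high-value combinations within 17 min:
- A+B+C+E: time 7+5+3+2=17, value 69+30+35+20=154
- A+B+C: time 7+5+3=15, value 69+30+35=134
- A+C+E: time 7+3+2=12, value 69+35+20=124
Best: 154 marks.

154 marks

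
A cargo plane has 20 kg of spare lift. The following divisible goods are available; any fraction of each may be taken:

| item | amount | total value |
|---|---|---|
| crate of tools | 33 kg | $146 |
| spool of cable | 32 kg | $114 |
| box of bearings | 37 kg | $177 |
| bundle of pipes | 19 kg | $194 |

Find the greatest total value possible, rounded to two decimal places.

198.78

Take in order of value per unit:
- bundle of pipes (194/19 per unit): all 19 → value 194, running total 194.00
- box of bearings (177/37 per unit): 1 of 37 → value 1×177/37 = 4.7838, running total 198.78
Total 198.78.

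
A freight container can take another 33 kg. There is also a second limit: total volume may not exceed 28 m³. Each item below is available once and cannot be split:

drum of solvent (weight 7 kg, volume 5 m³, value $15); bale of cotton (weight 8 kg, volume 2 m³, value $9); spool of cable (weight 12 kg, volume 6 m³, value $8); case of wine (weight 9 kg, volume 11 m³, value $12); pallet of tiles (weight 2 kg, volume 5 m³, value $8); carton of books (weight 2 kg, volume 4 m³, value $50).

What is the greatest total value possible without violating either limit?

Feasible sets respecting both limits:
- drum of solvent+bale of cotton+case of wine+pallet of tiles+carton of books: weight 28, volume 27, value 94
- drum of solvent+bale of cotton+spool of cable+pallet of tiles+carton of books: weight 31, volume 22, value 90
- bale of cotton+spool of cable+case of wine+pallet of tiles+carton of books: weight 33, volume 28, value 87
- drum of solvent+bale of cotton+case of wine+carton of books: weight 26, volume 22, value 86
Best: $94.

$94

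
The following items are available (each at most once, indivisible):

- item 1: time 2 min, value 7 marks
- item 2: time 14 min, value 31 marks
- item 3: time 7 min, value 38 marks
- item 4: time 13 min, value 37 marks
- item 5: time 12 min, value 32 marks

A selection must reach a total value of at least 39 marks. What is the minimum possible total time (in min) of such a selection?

Subsets with value ≥ 39, sorted by total time:
- item 1+item 3: time 9, value 45
- item 1+item 5: time 14, value 39
Minimum time: 9 min.

9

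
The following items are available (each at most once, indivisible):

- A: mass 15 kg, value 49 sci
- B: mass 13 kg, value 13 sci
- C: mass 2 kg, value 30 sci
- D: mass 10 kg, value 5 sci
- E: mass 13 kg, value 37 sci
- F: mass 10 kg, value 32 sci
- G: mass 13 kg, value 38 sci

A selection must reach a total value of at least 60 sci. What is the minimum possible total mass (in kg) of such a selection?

12

Subsets with value ≥ 60, sorted by total mass:
- C+F: mass 12, value 62
- C+G: mass 15, value 68
Minimum mass: 12 kg.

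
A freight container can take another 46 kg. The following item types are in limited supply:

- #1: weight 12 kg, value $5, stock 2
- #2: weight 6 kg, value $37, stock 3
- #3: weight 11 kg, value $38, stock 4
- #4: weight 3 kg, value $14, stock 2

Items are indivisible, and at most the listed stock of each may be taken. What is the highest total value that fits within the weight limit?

Top feasible selections:
- 3×#2 + 2×#3 + 2×#4: weight 46, value 215
- 3×#2 + 2×#3 + 1×#4: weight 43, value 201
- 2×#2 + 3×#3: weight 45, value 188
- 3×#2 + 2×#3: weight 40, value 187
Best: $215.

$215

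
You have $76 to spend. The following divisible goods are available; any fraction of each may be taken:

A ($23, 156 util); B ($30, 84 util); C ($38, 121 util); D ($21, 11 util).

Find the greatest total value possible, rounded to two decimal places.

319.00

Take in order of value per unit:
- A (156/23 per unit): all 23 → value 156, running total 156.00
- C (121/38 per unit): all 38 → value 121, running total 277.00
- B (84/30 per unit): 15 of 30 → value 15×84/30 = 42.0000, running total 319.00
Total 319.00.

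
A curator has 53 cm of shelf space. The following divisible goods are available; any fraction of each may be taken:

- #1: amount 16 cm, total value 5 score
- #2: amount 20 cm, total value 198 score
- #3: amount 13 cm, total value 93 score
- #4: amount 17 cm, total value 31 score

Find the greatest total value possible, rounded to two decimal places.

322.94

Take in order of value per unit:
- #2 (198/20 per unit): all 20 → value 198, running total 198.00
- #3 (93/13 per unit): all 13 → value 93, running total 291.00
- #4 (31/17 per unit): all 17 → value 31, running total 322.00
- #1 (5/16 per unit): 3 of 16 → value 3×5/16 = 0.9375, running total 322.94
Total 322.94.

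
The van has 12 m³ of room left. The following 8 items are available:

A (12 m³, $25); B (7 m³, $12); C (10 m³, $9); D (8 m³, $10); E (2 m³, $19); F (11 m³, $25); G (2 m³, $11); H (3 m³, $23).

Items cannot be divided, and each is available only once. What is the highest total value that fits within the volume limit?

$54

Check high-value combinations within 12 m³:
- B+E+H: volume 7+2+3=12, value 12+19+23=54
- E+G+H: volume 2+2+3=7, value 19+11+23=53
- B+G+H: volume 7+2+3=12, value 12+11+23=46
- E+H: volume 2+3=5, value 19+23=42
- B+E+G: volume 7+2+2=11, value 12+19+11=42
Best: $54.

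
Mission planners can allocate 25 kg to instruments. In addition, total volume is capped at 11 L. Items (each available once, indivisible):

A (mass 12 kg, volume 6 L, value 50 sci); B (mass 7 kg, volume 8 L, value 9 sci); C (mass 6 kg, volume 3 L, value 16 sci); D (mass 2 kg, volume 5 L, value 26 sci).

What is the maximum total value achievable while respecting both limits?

76 sci

Feasible sets respecting both limits:
- A+D: mass 14, volume 11, value 76
- A+C: mass 18, volume 9, value 66
- A: mass 12, volume 6, value 50
- C+D: mass 8, volume 8, value 42
Best: 76 sci.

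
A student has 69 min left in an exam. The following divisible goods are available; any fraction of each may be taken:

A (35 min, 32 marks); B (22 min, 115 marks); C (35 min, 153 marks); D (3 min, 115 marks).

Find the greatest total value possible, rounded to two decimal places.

391.23

Take in order of value per unit:
- D (115/3 per unit): all 3 → value 115, running total 115.00
- B (115/22 per unit): all 22 → value 115, running total 230.00
- C (153/35 per unit): all 35 → value 153, running total 383.00
- A (32/35 per unit): 9 of 35 → value 9×32/35 = 8.2286, running total 391.23
Total 391.23.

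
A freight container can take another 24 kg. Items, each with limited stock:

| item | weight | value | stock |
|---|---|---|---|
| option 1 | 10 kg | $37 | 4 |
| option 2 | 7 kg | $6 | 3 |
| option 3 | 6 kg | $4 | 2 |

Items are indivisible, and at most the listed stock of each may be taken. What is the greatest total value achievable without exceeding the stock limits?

Best selections within weight 24 and stock limits:
- 2×option 1: weight 20, value 74
- 1×option 1 + 2×option 2: weight 24, value 49
- 1×option 1 + 1×option 2 + 1×option 3: weight 23, value 47
- 1×option 1 + 2×option 3: weight 22, value 45
Best: $74.

$74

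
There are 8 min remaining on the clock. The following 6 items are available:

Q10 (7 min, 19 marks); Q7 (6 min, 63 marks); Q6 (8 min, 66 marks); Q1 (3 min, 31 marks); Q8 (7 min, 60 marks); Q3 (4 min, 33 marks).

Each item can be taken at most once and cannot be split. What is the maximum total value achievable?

This is a 0/1 knapsack; check combinations near the capacity.
- Q6: time 8, value 66
- Q1+Q3: time 3+4=7, value 31+33=64
- Q7: time 6, value 63
- Q8: time 7, value 60
- Q3: time 4, value 33
Best: 66 marks.

66 marks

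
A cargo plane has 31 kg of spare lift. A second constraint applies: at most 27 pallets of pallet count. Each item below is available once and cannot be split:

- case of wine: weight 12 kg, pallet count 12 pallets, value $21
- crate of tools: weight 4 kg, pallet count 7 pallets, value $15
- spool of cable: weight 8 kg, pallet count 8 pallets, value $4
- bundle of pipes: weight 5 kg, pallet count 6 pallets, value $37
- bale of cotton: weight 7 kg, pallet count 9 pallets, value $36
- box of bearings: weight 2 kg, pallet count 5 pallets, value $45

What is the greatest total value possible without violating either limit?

$133

Feasible sets respecting both limits:
- crate of tools+bundle of pipes+bale of cotton+box of bearings: weight 18, pallet count 27, value 133
- bundle of pipes+bale of cotton+box of bearings: weight 14, pallet count 20, value 118
- case of wine+bundle of pipes+box of bearings: weight 19, pallet count 23, value 103
Best: $133.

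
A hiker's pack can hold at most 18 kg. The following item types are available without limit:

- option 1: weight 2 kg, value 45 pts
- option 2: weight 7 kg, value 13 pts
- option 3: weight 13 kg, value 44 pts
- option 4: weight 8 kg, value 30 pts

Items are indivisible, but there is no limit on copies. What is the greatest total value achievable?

Best value-per-unit is option 1 at 45/2, and filling with it alone uses weight 9×2=18. No mix of the others beats 9×45 = 405.

405 pts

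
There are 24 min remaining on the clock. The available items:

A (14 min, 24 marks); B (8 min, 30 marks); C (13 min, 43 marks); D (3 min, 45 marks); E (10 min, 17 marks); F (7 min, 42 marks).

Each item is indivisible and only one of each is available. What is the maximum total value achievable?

Check high-value combinations within 24 min:
- C+D+F: time 13+3+7=23, value 43+45+42=130
- B+C+D: time 8+13+3=24, value 30+43+45=118
- B+D+F: time 8+3+7=18, value 30+45+42=117
- A+D+F: time 14+3+7=24, value 24+45+42=111
Best: 130 marks.

130 marks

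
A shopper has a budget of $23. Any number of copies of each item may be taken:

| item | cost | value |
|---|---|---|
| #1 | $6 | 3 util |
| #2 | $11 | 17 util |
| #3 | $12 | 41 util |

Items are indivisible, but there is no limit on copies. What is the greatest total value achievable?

Best value-per-unit is #3 at 41/12; filling with it alone gives 1×41 = 41.
Optimal mix: 1×#2 + 1×#3 → cost 23, value 58.

58 util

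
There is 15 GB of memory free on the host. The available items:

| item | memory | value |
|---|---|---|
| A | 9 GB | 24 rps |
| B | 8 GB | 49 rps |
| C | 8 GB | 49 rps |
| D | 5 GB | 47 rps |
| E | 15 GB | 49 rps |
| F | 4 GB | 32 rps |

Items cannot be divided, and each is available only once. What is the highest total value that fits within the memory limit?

96 rps

Check high-value combinations within 15 GB:
- B+D: memory 8+5=13, value 49+47=96
- C+D: memory 8+5=13, value 49+47=96
- B+F: memory 8+4=12, value 49+32=81
- C+F: memory 8+4=12, value 49+32=81
- D+F: memory 5+4=9, value 47+32=79
Best: 96 rps.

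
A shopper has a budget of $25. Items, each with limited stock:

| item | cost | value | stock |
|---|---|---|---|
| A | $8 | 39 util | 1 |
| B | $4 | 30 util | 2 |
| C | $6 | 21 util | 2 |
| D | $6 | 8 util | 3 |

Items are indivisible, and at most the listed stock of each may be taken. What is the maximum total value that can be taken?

Best selections within cost 25 and stock limits:
- 1×A + 2×B + 1×C: cost 22, value 120
- 1×A + 1×B + 2×C: cost 24, value 111
- 1×A + 2×B + 1×D: cost 22, value 107
- 2×B + 2×C: cost 20, value 102
Best: 120 util.

120 util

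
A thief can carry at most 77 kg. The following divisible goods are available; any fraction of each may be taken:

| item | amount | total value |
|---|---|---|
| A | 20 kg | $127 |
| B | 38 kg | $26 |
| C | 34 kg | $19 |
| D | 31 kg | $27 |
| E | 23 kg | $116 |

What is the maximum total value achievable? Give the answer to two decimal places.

Take in order of value per unit:
- A (127/20 per unit): all 20 → value 127, running total 127.00
- E (116/23 per unit): all 23 → value 116, running total 243.00
- D (27/31 per unit): all 31 → value 27, running total 270.00
- B (26/38 per unit): 3 of 38 → value 3×26/38 = 2.0526, running total 272.05
Total 272.05.

272.05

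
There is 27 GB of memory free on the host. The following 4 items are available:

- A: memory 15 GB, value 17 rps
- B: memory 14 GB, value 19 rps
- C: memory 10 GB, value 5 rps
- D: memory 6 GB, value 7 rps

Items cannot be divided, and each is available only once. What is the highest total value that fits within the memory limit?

Check high-value combinations within 27 GB:
- B+D: memory 14+6=20, value 19+7=26
- A+D: memory 15+6=21, value 17+7=24
- B+C: memory 14+10=24, value 19+5=24
- A+C: memory 15+10=25, value 17+5=22
Best: 26 rps.

26 rps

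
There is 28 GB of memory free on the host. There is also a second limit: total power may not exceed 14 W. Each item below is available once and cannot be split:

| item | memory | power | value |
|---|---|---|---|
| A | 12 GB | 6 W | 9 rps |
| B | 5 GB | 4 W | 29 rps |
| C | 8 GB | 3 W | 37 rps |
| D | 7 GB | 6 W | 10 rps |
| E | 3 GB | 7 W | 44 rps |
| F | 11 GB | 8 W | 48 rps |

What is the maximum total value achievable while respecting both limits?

Feasible sets respecting both limits:
- B+C+E: memory 16, power 14, value 110
- C+F: memory 19, power 11, value 85
- C+E: memory 11, power 10, value 81
- B+F: memory 16, power 12, value 77
Best: 110 rps.

110 rps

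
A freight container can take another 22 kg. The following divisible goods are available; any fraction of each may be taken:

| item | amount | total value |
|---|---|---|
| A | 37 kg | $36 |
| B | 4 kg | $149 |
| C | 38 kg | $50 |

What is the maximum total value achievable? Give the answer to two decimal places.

172.68

Take in order of value per unit:
- B (149/4 per unit): all 4 → value 149, running total 149.00
- C (50/38 per unit): 18 of 38 → value 18×50/38 = 23.6842, running total 172.68
Total 172.68.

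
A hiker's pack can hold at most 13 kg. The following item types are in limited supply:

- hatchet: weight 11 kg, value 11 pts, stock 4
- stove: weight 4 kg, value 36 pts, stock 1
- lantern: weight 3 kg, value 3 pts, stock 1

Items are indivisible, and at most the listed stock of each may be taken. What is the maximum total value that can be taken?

39 pts

Best selections within weight 13 and stock limits:
- 1×stove + 1×lantern: weight 7, value 39
- 1×stove: weight 4, value 36
Best: 39 pts.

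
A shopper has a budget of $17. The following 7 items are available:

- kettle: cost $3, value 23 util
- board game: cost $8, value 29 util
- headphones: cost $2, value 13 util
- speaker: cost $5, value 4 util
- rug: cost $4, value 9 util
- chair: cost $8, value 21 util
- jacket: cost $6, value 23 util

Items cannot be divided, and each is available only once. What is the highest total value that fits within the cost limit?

Check high-value combinations within $17:
- kettle+board game+jacket: cost 3+8+6=17, value 23+29+23=75
- kettle+board game+headphones+rug: cost 3+8+2+4=17, value 23+29+13+9=74
- kettle+headphones+rug+jacket: cost 3+2+4+6=15, value 23+13+9+23=68
- kettle+chair+jacket: cost 3+8+6=17, value 23+21+23=67
- kettle+headphones+rug+chair: cost 3+2+4+8=17, value 23+13+9+21=66
Best: 75 util.

75 util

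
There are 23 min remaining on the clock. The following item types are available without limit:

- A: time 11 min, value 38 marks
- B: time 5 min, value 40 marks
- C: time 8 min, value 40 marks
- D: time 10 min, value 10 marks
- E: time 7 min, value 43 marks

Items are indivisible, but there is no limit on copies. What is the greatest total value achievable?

Best value-per-unit is B at 40/5; filling with it alone gives 4×40 = 160.
Optimal mix: 3×B + 1×E → time 22, value 163.

163 marks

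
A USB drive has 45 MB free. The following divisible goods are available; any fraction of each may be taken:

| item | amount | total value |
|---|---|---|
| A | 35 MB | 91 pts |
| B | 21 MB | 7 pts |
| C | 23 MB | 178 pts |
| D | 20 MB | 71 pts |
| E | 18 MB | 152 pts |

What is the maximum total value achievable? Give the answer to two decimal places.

Take in order of value per unit:
- E (152/18 per unit): all 18 → value 152, running total 152.00
- C (178/23 per unit): all 23 → value 178, running total 330.00
- D (71/20 per unit): 4 of 20 → value 4×71/20 = 14.2000, running total 344.20
Total 344.20.

344.20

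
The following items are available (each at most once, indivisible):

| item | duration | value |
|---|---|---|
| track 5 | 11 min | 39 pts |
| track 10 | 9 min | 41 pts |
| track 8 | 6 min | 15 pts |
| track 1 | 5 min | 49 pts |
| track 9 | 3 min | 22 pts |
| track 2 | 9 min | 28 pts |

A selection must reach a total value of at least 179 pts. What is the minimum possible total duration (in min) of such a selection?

37

Subsets with value ≥ 179, sorted by total duration:
- track 5+track 10+track 1+track 9+track 2: duration 37, value 179
- track 5+track 10+track 8+track 1+track 9+track 2: duration 43, value 194
Minimum duration: 37 min.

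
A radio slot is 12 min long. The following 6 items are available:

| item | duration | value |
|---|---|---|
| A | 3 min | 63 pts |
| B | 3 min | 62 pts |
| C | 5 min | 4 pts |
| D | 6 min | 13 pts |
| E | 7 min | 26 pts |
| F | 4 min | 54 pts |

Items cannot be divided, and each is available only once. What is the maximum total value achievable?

179 pts

Check high-value combinations within 12 min:
- A+B+F: duration 3+3+4=10, value 63+62+54=179
- A+B+D: duration 3+3+6=12, value 63+62+13=138
- A+B+C: duration 3+3+5=11, value 63+62+4=129
- A+B: duration 3+3=6, value 63+62=125
- A+C+F: duration 3+5+4=12, value 63+4+54=121
Best: 179 pts.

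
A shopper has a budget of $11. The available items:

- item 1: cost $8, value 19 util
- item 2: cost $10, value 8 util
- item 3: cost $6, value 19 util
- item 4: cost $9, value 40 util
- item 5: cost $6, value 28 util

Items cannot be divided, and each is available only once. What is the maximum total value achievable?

Check high-value combinations within $11:
- item 4: cost 9, value 40
- item 5: cost 6, value 28
- item 3: cost 6, value 19
Best: 40 util.

40 util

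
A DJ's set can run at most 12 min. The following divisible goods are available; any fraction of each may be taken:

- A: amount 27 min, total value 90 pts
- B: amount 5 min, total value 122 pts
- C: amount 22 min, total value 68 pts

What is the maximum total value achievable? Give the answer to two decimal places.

145.33

Take in order of value per unit:
- B (122/5 per unit): all 5 → value 122, running total 122.00
- A (90/27 per unit): 7 of 27 → value 7×90/27 = 23.3333, running total 145.33
Total 145.33.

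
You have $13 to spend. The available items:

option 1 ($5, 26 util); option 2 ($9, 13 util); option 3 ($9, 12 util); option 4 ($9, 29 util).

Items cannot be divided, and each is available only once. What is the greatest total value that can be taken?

29 util

Check high-value combinations within $13:
- option 4: cost 9, value 29
- option 1: cost 5, value 26
- option 2: cost 9, value 13
- option 3: cost 9, value 12
Best: 29 util.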